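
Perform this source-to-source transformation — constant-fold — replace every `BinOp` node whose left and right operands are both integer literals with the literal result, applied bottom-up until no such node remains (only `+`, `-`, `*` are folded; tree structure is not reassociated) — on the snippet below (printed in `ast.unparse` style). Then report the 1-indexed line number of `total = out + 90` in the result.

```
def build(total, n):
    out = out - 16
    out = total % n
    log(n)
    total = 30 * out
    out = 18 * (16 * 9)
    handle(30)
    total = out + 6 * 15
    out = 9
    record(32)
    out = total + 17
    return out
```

8

Transformed code:
def build(total, n):
    out = out - 16
    out = total % n
    log(n)
    total = 30 * out
    out = 2592
    handle(30)
    total = out + 90
    out = 9
    record(32)
    out = total + 17
    return out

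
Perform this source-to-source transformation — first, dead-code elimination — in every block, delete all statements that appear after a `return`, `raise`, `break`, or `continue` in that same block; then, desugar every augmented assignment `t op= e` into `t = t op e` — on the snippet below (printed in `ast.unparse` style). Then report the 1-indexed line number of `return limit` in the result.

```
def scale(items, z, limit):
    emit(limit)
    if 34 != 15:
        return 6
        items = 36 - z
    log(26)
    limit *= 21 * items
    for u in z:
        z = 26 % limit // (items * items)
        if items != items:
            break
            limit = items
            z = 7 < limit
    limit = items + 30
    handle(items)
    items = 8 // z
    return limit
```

14

Transformed code:
def scale(items, z, limit):
    emit(limit)
    if 34 != 15:
        return 6
    log(26)
    limit = limit * (21 * items)
    for u in z:
        z = 26 % limit // (items * items)
        if items != items:
            break
    limit = items + 30
    handle(items)
    items = 8 // z
    return limit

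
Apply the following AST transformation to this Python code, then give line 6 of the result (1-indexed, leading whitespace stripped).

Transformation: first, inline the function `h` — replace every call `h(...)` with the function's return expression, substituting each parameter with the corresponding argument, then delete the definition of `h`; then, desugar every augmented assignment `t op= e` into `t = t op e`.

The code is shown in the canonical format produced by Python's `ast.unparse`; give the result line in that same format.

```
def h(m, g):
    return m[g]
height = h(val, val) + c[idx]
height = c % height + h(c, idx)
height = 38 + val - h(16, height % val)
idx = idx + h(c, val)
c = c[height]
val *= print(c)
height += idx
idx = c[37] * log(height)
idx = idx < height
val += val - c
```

val = val * print(c)

Transformed code:
height = val[val] + c[idx]
height = c % height + c[idx]
height = 38 + val - 16[height % val]
idx = idx + c[val]
c = c[height]
val = val * print(c)
height = height + idx
idx = c[37] * log(height)
idx = idx < height
val = val + (val - c)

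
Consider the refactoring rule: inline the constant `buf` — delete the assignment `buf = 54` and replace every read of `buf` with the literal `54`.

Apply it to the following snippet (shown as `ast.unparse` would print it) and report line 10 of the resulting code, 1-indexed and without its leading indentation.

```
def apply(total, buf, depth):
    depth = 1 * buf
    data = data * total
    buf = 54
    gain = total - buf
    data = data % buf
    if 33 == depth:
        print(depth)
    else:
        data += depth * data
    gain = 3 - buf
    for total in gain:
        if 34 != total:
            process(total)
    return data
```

gain = 3 - 54

Transformed code:
def apply(total, buf, depth):
    depth = 1 * 54
    data = data * total
    gain = total - 54
    data = data % 54
    if 33 == depth:
        print(depth)
    else:
        data += depth * data
    gain = 3 - 54
    for total in gain:
        if 34 != total:
            process(total)
    return data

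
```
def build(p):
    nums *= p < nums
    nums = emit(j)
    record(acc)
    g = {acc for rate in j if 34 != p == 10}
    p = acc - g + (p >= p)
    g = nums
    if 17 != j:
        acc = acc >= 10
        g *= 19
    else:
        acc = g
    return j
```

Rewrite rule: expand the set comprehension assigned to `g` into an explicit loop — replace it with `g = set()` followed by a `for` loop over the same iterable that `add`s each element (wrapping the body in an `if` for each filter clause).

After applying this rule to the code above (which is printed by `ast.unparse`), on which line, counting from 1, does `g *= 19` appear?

Transformed code:
def build(p):
    nums *= p < nums
    nums = emit(j)
    record(acc)
    g = set()
    for rate in j:
        if 34 != p == 10:
            g.add(acc)
    p = acc - g + (p >= p)
    g = nums
    if 17 != j:
        acc = acc >= 10
        g *= 19
    else:
        acc = g
    return j

13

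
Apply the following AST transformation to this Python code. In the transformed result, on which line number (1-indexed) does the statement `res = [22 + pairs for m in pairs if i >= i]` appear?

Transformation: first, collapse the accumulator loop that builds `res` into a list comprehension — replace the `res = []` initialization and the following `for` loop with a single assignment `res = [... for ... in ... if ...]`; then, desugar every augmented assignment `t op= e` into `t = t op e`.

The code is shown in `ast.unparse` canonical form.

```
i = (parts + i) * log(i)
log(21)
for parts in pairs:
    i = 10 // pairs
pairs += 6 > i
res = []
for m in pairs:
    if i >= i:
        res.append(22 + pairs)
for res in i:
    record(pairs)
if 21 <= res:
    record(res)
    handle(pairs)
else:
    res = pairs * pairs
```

Transformed code:
i = (parts + i) * log(i)
log(21)
for parts in pairs:
    i = 10 // pairs
pairs = pairs + (6 > i)
res = [22 + pairs for m in pairs if i >= i]
for res in i:
    record(pairs)
if 21 <= res:
    record(res)
    handle(pairs)
else:
    res = pairs * pairs

6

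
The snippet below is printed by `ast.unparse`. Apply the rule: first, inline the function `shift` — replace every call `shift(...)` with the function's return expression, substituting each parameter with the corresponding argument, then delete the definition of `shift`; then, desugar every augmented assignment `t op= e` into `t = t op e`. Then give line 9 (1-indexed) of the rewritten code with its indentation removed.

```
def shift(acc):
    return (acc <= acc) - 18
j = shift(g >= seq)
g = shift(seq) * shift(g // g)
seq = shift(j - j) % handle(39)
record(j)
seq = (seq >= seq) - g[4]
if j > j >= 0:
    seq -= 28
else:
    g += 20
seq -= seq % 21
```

g = g + 20

Transformed code:
j = ((g >= seq) <= (g >= seq)) - 18
g = ((seq <= seq) - 18) * ((g // g <= g // g) - 18)
seq = ((j - j <= j - j) - 18) % handle(39)
record(j)
seq = (seq >= seq) - g[4]
if j > j >= 0:
    seq = seq - 28
else:
    g = g + 20
seq = seq - seq % 21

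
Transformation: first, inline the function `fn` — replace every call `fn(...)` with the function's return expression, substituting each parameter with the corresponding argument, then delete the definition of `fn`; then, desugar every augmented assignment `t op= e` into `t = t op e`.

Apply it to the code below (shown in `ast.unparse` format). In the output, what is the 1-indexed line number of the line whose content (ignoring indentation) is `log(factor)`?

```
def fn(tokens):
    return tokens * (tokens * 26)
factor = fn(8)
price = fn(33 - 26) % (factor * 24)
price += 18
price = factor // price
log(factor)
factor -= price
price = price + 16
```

Transformed code:
factor = 8 * (8 * 26)
price = (33 - 26) * ((33 - 26) * 26) % (factor * 24)
price = price + 18
price = factor // price
log(factor)
factor = factor - price
price = price + 16

5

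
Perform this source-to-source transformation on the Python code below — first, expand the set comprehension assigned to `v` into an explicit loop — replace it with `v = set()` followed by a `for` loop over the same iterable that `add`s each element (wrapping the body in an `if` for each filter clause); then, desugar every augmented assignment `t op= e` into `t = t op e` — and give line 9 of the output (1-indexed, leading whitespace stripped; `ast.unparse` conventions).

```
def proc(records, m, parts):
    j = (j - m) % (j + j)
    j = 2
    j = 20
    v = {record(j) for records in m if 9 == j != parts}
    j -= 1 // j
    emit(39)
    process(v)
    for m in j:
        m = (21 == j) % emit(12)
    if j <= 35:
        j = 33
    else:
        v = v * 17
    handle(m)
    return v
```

Transformed code:
def proc(records, m, parts):
    j = (j - m) % (j + j)
    j = 2
    j = 20
    v = set()
    for records in m:
        if 9 == j != parts:
            v.add(record(j))
    j = j - 1 // j
    emit(39)
    process(v)
    for m in j:
        m = (21 == j) % emit(12)
    if j <= 35:
        j = 33
    else:
        v = v * 17
    handle(m)
    return v

j = j - 1 // j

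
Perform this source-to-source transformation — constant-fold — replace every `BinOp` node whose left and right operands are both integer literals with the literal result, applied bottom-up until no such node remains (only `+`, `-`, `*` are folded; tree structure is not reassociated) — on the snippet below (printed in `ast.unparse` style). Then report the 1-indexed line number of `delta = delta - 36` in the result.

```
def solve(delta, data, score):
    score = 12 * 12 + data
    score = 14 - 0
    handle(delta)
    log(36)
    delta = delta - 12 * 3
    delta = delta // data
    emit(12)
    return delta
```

Transformed code:
def solve(delta, data, score):
    score = 144 + data
    score = 14
    handle(delta)
    log(36)
    delta = delta - 36
    delta = delta // data
    emit(12)
    return delta

6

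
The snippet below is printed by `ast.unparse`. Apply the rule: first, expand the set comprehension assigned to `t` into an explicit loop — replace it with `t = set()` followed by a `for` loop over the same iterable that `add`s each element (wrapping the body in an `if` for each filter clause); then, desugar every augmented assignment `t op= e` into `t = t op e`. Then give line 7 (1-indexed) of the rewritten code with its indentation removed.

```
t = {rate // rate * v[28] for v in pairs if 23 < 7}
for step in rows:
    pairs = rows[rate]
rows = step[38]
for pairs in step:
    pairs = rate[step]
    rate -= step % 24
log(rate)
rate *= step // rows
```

rows = step[38]

Transformed code:
t = set()
for v in pairs:
    if 23 < 7:
        t.add(rate // rate * v[28])
for step in rows:
    pairs = rows[rate]
rows = step[38]
for pairs in step:
    pairs = rate[step]
    rate = rate - step % 24
log(rate)
rate = rate * (step // rows)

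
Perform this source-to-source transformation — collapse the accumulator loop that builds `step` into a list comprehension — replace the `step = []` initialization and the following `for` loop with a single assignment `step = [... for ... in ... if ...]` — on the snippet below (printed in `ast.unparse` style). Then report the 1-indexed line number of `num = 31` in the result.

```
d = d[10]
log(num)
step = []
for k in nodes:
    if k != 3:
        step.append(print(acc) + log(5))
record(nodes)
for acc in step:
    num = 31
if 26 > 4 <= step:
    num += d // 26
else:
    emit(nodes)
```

6

Transformed code:
d = d[10]
log(num)
step = [print(acc) + log(5) for k in nodes if k != 3]
record(nodes)
for acc in step:
    num = 31
if 26 > 4 <= step:
    num += d // 26
else:
    emit(nodes)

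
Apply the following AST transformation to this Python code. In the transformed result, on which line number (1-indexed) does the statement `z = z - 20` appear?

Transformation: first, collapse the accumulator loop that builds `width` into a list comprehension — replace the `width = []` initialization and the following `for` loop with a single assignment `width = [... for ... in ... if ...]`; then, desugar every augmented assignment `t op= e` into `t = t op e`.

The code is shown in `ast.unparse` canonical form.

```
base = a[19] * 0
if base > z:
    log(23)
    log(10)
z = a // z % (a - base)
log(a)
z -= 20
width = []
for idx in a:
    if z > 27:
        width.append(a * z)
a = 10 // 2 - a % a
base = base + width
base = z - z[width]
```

Transformed code:
base = a[19] * 0
if base > z:
    log(23)
    log(10)
z = a // z % (a - base)
log(a)
z = z - 20
width = [a * z for idx in a if z > 27]
a = 10 // 2 - a % a
base = base + width
base = z - z[width]

7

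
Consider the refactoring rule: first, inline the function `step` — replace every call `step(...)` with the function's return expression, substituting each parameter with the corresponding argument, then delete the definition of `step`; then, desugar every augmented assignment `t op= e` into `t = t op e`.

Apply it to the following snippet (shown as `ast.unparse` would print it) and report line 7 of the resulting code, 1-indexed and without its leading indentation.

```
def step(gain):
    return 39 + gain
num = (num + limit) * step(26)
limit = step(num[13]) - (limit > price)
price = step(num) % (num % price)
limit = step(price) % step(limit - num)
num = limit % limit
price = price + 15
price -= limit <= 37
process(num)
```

Transformed code:
num = (num + limit) * (39 + 26)
limit = 39 + num[13] - (limit > price)
price = (39 + num) % (num % price)
limit = (39 + price) % (39 + (limit - num))
num = limit % limit
price = price + 15
price = price - (limit <= 37)
process(num)

price = price - (limit <= 37)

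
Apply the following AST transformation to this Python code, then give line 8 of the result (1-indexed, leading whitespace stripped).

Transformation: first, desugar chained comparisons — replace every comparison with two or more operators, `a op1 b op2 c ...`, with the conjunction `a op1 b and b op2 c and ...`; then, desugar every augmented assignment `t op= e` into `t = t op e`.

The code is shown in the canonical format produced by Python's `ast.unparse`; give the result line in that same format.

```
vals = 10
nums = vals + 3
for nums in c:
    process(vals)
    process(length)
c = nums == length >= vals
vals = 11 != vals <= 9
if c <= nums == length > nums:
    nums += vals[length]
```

Transformed code:
vals = 10
nums = vals + 3
for nums in c:
    process(vals)
    process(length)
c = nums == length and length >= vals
vals = 11 != vals and vals <= 9
if c <= nums and nums == length and (length > nums):
    nums = nums + vals[length]

if c <= nums and nums == length and (length > nums):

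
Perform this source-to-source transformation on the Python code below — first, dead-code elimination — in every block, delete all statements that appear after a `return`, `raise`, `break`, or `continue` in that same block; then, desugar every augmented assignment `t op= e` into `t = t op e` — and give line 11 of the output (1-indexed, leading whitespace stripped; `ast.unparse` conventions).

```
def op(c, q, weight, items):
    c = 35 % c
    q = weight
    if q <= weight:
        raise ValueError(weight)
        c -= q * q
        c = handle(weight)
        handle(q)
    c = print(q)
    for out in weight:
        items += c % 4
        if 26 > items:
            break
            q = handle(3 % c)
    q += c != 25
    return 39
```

q = q + (c != 25)

Transformed code:
def op(c, q, weight, items):
    c = 35 % c
    q = weight
    if q <= weight:
        raise ValueError(weight)
    c = print(q)
    for out in weight:
        items = items + c % 4
        if 26 > items:
            break
    q = q + (c != 25)
    return 39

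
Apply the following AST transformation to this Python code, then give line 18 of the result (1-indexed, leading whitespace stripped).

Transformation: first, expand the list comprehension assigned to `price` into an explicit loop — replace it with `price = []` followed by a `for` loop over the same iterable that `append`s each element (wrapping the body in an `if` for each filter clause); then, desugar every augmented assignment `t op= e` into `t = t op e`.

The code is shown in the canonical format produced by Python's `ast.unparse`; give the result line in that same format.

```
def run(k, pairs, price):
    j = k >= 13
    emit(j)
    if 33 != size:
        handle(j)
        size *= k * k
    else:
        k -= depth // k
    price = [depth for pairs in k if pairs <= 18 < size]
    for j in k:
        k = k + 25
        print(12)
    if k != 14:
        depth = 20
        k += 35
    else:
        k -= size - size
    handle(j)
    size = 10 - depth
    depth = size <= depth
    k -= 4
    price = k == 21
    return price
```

Transformed code:
def run(k, pairs, price):
    j = k >= 13
    emit(j)
    if 33 != size:
        handle(j)
        size = size * (k * k)
    else:
        k = k - depth // k
    price = []
    for pairs in k:
        if pairs <= 18 < size:
            price.append(depth)
    for j in k:
        k = k + 25
        print(12)
    if k != 14:
        depth = 20
        k = k + 35
    else:
        k = k - (size - size)
    handle(j)
    size = 10 - depth
    depth = size <= depth
    k = k - 4
    price = k == 21
    return price

k = k + 35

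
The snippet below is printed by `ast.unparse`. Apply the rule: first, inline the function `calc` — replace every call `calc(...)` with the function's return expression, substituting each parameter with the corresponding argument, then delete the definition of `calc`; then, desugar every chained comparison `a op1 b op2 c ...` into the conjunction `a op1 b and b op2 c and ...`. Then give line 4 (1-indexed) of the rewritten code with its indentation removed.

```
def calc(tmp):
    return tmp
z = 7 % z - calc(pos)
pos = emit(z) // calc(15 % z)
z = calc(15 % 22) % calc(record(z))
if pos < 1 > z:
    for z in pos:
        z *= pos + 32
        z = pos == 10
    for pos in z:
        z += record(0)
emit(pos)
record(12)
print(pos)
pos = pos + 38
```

Transformed code:
z = 7 % z - pos
pos = emit(z) // (15 % z)
z = 15 % 22 % record(z)
if pos < 1 and 1 > z:
    for z in pos:
        z *= pos + 32
        z = pos == 10
    for pos in z:
        z += record(0)
emit(pos)
record(12)
print(pos)
pos = pos + 38

if pos < 1 and 1 > z:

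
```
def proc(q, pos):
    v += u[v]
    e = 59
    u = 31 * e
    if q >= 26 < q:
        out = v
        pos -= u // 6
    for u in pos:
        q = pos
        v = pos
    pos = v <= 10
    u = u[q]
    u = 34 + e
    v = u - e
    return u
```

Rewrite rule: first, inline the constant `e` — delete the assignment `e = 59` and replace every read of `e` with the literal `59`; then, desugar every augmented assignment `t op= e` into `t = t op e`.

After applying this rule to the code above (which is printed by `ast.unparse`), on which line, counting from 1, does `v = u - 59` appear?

Transformed code:
def proc(q, pos):
    v = v + u[v]
    u = 31 * 59
    if q >= 26 < q:
        out = v
        pos = pos - u // 6
    for u in pos:
        q = pos
        v = pos
    pos = v <= 10
    u = u[q]
    u = 34 + 59
    v = u - 59
    return u

13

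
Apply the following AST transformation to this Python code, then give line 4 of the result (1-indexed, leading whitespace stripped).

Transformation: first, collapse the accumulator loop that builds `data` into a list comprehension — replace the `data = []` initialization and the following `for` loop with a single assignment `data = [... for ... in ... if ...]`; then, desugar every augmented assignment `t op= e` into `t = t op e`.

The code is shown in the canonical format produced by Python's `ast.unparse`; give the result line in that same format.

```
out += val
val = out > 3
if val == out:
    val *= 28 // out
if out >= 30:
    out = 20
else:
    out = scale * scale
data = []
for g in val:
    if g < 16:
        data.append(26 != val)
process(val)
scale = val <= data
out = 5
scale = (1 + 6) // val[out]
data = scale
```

val = val * (28 // out)

Transformed code:
out = out + val
val = out > 3
if val == out:
    val = val * (28 // out)
if out >= 30:
    out = 20
else:
    out = scale * scale
data = [26 != val for g in val if g < 16]
process(val)
scale = val <= data
out = 5
scale = (1 + 6) // val[out]
data = scale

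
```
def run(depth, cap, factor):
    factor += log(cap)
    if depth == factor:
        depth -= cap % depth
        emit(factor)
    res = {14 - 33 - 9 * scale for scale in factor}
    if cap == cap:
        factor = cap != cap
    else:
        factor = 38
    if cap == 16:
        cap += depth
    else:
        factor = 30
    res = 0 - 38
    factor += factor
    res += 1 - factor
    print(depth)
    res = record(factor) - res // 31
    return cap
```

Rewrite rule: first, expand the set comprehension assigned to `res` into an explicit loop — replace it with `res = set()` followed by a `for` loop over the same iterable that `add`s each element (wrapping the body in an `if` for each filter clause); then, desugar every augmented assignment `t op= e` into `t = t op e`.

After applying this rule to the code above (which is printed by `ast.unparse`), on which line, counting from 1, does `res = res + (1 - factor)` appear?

Transformed code:
def run(depth, cap, factor):
    factor = factor + log(cap)
    if depth == factor:
        depth = depth - cap % depth
        emit(factor)
    res = set()
    for scale in factor:
        res.add(14 - 33 - 9 * scale)
    if cap == cap:
        factor = cap != cap
    else:
        factor = 38
    if cap == 16:
        cap = cap + depth
    else:
        factor = 30
    res = 0 - 38
    factor = factor + factor
    res = res + (1 - factor)
    print(depth)
    res = record(factor) - res // 31
    return cap

19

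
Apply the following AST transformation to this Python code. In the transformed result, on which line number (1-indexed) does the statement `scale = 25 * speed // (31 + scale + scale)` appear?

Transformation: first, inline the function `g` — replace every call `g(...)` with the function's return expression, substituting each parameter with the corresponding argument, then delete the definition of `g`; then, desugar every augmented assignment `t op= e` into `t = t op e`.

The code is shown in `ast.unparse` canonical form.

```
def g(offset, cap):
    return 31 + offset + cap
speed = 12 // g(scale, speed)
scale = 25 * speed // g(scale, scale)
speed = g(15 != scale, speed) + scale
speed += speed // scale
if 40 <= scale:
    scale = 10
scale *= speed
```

Transformed code:
speed = 12 // (31 + scale + speed)
scale = 25 * speed // (31 + scale + scale)
speed = 31 + (15 != scale) + speed + scale
speed = speed + speed // scale
if 40 <= scale:
    scale = 10
scale = scale * speed

2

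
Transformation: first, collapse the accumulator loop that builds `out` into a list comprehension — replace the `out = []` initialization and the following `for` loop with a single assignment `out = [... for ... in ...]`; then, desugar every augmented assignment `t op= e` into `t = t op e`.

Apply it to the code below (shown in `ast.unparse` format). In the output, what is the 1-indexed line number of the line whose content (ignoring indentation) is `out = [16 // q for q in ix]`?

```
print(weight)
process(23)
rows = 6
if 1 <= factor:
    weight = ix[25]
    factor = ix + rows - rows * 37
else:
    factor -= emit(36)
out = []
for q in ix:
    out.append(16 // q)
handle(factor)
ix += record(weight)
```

Transformed code:
print(weight)
process(23)
rows = 6
if 1 <= factor:
    weight = ix[25]
    factor = ix + rows - rows * 37
else:
    factor = factor - emit(36)
out = [16 // q for q in ix]
handle(factor)
ix = ix + record(weight)

9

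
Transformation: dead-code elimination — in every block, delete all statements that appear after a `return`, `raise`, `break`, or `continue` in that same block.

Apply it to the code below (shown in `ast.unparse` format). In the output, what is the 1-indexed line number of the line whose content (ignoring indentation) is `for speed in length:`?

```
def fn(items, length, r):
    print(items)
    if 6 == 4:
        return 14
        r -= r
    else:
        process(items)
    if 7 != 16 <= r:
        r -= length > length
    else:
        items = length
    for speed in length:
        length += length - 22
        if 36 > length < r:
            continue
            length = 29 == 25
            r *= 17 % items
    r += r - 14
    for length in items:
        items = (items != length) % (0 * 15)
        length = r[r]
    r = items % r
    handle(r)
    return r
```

11

Transformed code:
def fn(items, length, r):
    print(items)
    if 6 == 4:
        return 14
    else:
        process(items)
    if 7 != 16 <= r:
        r -= length > length
    else:
        items = length
    for speed in length:
        length += length - 22
        if 36 > length < r:
            continue
    r += r - 14
    for length in items:
        items = (items != length) % (0 * 15)
        length = r[r]
    r = items % r
    handle(r)
    return r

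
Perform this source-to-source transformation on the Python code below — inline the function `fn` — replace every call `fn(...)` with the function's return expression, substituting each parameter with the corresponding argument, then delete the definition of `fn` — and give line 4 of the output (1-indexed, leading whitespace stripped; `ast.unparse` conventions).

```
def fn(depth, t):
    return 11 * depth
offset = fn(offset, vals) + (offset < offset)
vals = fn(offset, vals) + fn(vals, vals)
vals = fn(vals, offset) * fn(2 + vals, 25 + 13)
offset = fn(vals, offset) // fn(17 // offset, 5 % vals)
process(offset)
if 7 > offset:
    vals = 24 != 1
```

Transformed code:
offset = 11 * offset + (offset < offset)
vals = 11 * offset + 11 * vals
vals = 11 * vals * (11 * (2 + vals))
offset = 11 * vals // (11 * (17 // offset))
process(offset)
if 7 > offset:
    vals = 24 != 1

offset = 11 * vals // (11 * (17 // offset))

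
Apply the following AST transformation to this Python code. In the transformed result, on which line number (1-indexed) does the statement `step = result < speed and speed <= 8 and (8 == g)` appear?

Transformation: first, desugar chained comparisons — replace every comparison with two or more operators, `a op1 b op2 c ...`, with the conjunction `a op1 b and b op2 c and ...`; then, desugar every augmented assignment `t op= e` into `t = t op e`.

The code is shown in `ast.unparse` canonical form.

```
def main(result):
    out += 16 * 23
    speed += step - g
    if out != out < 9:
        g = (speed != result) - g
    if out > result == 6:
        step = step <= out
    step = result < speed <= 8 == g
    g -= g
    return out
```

8

Transformed code:
def main(result):
    out = out + 16 * 23
    speed = speed + (step - g)
    if out != out and out < 9:
        g = (speed != result) - g
    if out > result and result == 6:
        step = step <= out
    step = result < speed and speed <= 8 and (8 == g)
    g = g - g
    return out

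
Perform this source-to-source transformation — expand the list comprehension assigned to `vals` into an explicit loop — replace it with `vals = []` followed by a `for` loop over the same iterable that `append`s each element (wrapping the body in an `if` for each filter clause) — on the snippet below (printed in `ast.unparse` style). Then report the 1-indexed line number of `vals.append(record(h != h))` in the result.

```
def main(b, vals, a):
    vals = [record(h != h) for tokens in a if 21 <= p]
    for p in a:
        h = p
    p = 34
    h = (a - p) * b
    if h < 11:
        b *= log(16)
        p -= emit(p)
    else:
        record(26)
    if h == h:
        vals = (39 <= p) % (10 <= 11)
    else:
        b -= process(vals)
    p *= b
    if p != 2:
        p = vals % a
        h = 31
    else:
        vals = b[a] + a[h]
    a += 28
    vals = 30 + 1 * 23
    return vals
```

5

Transformed code:
def main(b, vals, a):
    vals = []
    for tokens in a:
        if 21 <= p:
            vals.append(record(h != h))
    for p in a:
        h = p
    p = 34
    h = (a - p) * b
    if h < 11:
        b *= log(16)
        p -= emit(p)
    else:
        record(26)
    if h == h:
        vals = (39 <= p) % (10 <= 11)
    else:
        b -= process(vals)
    p *= b
    if p != 2:
        p = vals % a
        h = 31
    else:
        vals = b[a] + a[h]
    a += 28
    vals = 30 + 1 * 23
    return vals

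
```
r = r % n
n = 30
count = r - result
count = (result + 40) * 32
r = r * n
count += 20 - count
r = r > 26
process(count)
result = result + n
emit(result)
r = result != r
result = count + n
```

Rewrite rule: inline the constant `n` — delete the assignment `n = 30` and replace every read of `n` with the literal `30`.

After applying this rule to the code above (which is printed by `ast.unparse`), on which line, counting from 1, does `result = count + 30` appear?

Transformed code:
r = r % 30
count = r - result
count = (result + 40) * 32
r = r * 30
count += 20 - count
r = r > 26
process(count)
result = result + 30
emit(result)
r = result != r
result = count + 30

11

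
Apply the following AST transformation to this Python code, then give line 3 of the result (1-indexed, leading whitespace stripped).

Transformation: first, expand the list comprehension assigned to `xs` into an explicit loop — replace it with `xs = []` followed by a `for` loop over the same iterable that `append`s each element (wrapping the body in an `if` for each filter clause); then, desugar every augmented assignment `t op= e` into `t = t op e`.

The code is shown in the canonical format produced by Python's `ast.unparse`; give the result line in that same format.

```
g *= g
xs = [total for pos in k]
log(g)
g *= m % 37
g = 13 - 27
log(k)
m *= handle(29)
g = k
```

for pos in k:

Transformed code:
g = g * g
xs = []
for pos in k:
    xs.append(total)
log(g)
g = g * (m % 37)
g = 13 - 27
log(k)
m = m * handle(29)
g = k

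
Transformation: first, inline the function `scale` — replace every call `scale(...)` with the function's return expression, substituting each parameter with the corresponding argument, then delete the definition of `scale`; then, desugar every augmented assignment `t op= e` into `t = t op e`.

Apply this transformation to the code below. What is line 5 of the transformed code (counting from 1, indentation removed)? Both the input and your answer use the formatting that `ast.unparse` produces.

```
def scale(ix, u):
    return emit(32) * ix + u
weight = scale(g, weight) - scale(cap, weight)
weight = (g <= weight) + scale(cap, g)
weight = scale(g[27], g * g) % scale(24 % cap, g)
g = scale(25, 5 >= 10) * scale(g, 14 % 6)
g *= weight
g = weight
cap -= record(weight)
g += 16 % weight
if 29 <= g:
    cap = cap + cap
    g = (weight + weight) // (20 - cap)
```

Transformed code:
weight = emit(32) * g + weight - (emit(32) * cap + weight)
weight = (g <= weight) + (emit(32) * cap + g)
weight = (emit(32) * g[27] + g * g) % (emit(32) * (24 % cap) + g)
g = (emit(32) * 25 + (5 >= 10)) * (emit(32) * g + 14 % 6)
g = g * weight
g = weight
cap = cap - record(weight)
g = g + 16 % weight
if 29 <= g:
    cap = cap + cap
    g = (weight + weight) // (20 - cap)

g = g * weight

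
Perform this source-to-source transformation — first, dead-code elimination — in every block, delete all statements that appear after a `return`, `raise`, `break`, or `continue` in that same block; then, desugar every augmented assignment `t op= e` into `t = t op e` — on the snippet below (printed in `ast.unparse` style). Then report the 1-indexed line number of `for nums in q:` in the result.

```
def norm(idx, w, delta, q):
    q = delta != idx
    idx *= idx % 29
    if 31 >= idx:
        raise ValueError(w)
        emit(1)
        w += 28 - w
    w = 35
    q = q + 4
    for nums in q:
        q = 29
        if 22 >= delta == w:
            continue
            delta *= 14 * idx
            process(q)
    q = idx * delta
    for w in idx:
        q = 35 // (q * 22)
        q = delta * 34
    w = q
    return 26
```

Transformed code:
def norm(idx, w, delta, q):
    q = delta != idx
    idx = idx * (idx % 29)
    if 31 >= idx:
        raise ValueError(w)
    w = 35
    q = q + 4
    for nums in q:
        q = 29
        if 22 >= delta == w:
            continue
    q = idx * delta
    for w in idx:
        q = 35 // (q * 22)
        q = delta * 34
    w = q
    return 26

8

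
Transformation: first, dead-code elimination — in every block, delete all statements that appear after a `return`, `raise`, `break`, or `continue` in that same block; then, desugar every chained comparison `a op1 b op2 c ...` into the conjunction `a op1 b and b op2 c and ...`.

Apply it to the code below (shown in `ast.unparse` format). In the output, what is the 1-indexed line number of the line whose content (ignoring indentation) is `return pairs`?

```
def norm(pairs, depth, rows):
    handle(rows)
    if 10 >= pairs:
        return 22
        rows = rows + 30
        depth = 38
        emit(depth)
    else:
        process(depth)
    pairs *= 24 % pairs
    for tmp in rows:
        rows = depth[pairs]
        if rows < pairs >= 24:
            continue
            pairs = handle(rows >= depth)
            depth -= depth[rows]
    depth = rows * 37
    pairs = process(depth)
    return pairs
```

Transformed code:
def norm(pairs, depth, rows):
    handle(rows)
    if 10 >= pairs:
        return 22
    else:
        process(depth)
    pairs *= 24 % pairs
    for tmp in rows:
        rows = depth[pairs]
        if rows < pairs and pairs >= 24:
            continue
    depth = rows * 37
    pairs = process(depth)
    return pairs

14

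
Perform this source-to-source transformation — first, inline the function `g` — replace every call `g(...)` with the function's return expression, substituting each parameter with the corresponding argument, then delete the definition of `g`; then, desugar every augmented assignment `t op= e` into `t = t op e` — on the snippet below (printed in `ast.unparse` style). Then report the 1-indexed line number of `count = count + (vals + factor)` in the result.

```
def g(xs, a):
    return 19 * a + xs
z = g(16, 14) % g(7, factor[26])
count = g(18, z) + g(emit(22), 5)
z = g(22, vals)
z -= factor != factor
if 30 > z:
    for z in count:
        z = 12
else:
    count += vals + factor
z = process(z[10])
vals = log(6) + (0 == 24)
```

Transformed code:
z = (19 * 14 + 16) % (19 * factor[26] + 7)
count = 19 * z + 18 + (19 * 5 + emit(22))
z = 19 * vals + 22
z = z - (factor != factor)
if 30 > z:
    for z in count:
        z = 12
else:
    count = count + (vals + factor)
z = process(z[10])
vals = log(6) + (0 == 24)

9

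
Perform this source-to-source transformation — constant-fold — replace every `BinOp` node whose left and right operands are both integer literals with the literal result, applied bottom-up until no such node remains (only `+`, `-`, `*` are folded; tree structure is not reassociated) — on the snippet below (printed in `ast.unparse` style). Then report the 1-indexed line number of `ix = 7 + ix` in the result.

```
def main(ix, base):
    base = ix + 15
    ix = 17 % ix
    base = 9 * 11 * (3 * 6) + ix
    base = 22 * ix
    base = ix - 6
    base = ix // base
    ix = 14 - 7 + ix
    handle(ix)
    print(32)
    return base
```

8

Transformed code:
def main(ix, base):
    base = ix + 15
    ix = 17 % ix
    base = 1782 + ix
    base = 22 * ix
    base = ix - 6
    base = ix // base
    ix = 7 + ix
    handle(ix)
    print(32)
    return base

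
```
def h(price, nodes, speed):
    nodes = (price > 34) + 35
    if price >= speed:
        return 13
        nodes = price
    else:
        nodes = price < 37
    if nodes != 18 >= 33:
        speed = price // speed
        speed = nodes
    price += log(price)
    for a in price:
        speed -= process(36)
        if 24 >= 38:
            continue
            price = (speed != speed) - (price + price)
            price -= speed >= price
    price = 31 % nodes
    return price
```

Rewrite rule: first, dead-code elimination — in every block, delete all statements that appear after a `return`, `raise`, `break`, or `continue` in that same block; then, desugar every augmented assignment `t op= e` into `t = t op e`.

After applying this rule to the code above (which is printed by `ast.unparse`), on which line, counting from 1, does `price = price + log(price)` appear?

Transformed code:
def h(price, nodes, speed):
    nodes = (price > 34) + 35
    if price >= speed:
        return 13
    else:
        nodes = price < 37
    if nodes != 18 >= 33:
        speed = price // speed
        speed = nodes
    price = price + log(price)
    for a in price:
        speed = speed - process(36)
        if 24 >= 38:
            continue
    price = 31 % nodes
    return price

10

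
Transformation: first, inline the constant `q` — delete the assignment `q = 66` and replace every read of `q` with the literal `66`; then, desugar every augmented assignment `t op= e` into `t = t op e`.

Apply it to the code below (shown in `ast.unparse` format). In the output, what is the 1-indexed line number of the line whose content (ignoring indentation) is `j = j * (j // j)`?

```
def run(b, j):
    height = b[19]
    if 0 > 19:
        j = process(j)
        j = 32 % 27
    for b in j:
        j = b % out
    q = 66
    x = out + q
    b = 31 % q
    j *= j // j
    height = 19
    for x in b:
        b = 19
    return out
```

Transformed code:
def run(b, j):
    height = b[19]
    if 0 > 19:
        j = process(j)
        j = 32 % 27
    for b in j:
        j = b % out
    x = out + 66
    b = 31 % 66
    j = j * (j // j)
    height = 19
    for x in b:
        b = 19
    return out

10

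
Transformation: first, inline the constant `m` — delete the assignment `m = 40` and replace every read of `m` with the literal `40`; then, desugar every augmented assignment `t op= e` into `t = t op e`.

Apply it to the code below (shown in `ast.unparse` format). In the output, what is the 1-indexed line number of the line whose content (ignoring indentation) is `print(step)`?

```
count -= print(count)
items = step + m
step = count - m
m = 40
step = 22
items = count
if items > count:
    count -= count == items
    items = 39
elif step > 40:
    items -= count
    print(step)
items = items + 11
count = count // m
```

Transformed code:
count = count - print(count)
items = step + 40
step = count - 40
step = 22
items = count
if items > count:
    count = count - (count == items)
    items = 39
elif step > 40:
    items = items - count
    print(step)
items = items + 11
count = count // 40

11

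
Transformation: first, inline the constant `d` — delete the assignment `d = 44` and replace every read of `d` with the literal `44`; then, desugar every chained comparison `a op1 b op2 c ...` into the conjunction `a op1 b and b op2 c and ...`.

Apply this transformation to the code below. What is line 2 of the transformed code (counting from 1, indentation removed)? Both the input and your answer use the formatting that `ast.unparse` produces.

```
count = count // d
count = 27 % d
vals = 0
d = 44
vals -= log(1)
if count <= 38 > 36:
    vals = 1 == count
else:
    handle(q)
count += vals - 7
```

Transformed code:
count = count // 44
count = 27 % 44
vals = 0
vals -= log(1)
if count <= 38 and 38 > 36:
    vals = 1 == count
else:
    handle(q)
count += vals - 7

count = 27 % 44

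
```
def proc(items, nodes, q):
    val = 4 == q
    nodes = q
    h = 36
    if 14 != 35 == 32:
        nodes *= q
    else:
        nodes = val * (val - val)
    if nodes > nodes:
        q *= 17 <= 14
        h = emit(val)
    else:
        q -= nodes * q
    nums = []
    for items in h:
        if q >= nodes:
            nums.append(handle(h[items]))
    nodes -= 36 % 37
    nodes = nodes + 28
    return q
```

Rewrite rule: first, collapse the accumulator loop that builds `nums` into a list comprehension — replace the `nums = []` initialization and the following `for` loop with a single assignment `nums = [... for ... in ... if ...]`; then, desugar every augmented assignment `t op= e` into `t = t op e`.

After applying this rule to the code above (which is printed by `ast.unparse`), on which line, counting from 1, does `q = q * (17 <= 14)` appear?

Transformed code:
def proc(items, nodes, q):
    val = 4 == q
    nodes = q
    h = 36
    if 14 != 35 == 32:
        nodes = nodes * q
    else:
        nodes = val * (val - val)
    if nodes > nodes:
        q = q * (17 <= 14)
        h = emit(val)
    else:
        q = q - nodes * q
    nums = [handle(h[items]) for items in h if q >= nodes]
    nodes = nodes - 36 % 37
    nodes = nodes + 28
    return q

10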